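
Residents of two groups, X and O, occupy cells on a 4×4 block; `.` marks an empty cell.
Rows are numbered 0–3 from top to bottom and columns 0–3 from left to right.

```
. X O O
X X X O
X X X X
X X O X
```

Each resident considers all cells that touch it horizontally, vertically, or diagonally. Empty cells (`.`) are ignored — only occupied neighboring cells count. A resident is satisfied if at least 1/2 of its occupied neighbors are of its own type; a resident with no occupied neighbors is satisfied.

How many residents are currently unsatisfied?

3

Row 0: (0,1)X 3/4 satisfied · (0,2)O 2/5 not · (0,3)O 2/3 satisfied
Row 1: (1,0)X 4/4 satisfied · (1,1)X 6/7 satisfied · (1,2)X 5/8 satisfied · (1,3)O 2/5 not
Row 2: (2,0)X 5/5 satisfied · (2,1)X 7/8 satisfied · (2,2)X 6/8 satisfied · (2,3)X 3/5 satisfied
Row 3: (3,0)X 3/3 satisfied · (3,1)X 4/5 satisfied · (3,2)O 0/5 not · (3,3)X 2/3 satisfied
Unsatisfied: (0,2), (1,3), (3,2) — 3 in total.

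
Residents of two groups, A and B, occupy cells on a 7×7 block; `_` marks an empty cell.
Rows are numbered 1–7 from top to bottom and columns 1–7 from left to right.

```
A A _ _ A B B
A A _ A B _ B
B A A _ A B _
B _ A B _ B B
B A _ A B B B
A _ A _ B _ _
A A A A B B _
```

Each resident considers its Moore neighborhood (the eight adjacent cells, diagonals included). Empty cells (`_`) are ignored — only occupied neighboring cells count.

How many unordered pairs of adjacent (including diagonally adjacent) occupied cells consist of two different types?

Scan each occupied cell's neighbors to the right and below (and the two forward diagonals) so each pair is counted once.
Row 1: A(1,1)–A(1,2)= A(1,1)–A(2,1)= A(1,1)–A(2,2)= A(1,2)–A(2,2)= A(1,2)–A(2,1)= A(1,5)–B(1,6)≠ A(1,5)–B(2,5)≠ A(1,5)–A(2,4)= B(1,6)–B(1,7)= B(1,6)–B(2,7)= B(1,6)–B(2,5)= B(1,7)–B(2,7)=  → 2/12 unlike.
Row 2: A(2,1)–A(2,2)= A(2,1)–B(3,1)≠ A(2,1)–A(3,2)= A(2,2)–A(3,2)= A(2,2)–A(3,3)= A(2,2)–B(3,1)≠ A(2,4)–B(2,5)≠ A(2,4)–A(3,5)= A(2,4)–A(3,3)= B(2,5)–A(3,5)≠ B(2,5)–B(3,6)= B(2,7)–B(3,6)=  → 4/12 unlike.
Row 3: B(3,1)–A(3,2)≠ B(3,1)–B(4,1)= A(3,2)–A(3,3)= A(3,2)–A(4,3)= A(3,2)–B(4,1)≠ A(3,3)–A(4,3)= A(3,3)–B(4,4)≠ A(3,5)–B(3,6)≠ A(3,5)–B(4,6)≠ A(3,5)–B(4,4)≠ B(3,6)–B(4,6)= B(3,6)–B(4,7)=  → 6/12 unlike.
Row 4: B(4,1)–B(5,1)= B(4,1)–A(5,2)≠ A(4,3)–B(4,4)≠ A(4,3)–A(5,4)= A(4,3)–A(5,2)= B(4,4)–A(5,4)≠ B(4,4)–B(5,5)= B(4,6)–B(4,7)= B(4,6)–B(5,6)= B(4,6)–B(5,7)= B(4,6)–B(5,5)= B(4,7)–B(5,7)= B(4,7)–B(5,6)=  → 3/13 unlike.
Row 5: B(5,1)–A(5,2)≠ B(5,1)–A(6,1)≠ A(5,2)–A(6,3)= A(5,2)–A(6,1)= A(5,4)–B(5,5)≠ A(5,4)–B(6,5)≠ A(5,4)–A(6,3)= B(5,5)–B(5,6)= B(5,5)–B(6,5)= B(5,6)–B(5,7)= B(5,6)–B(6,5)=  → 4/11 unlike.
Row 6: A(6,1)–A(7,1)= A(6,1)–A(7,2)= A(6,3)–A(7,3)= A(6,3)–A(7,4)= A(6,3)–A(7,2)= B(6,5)–B(7,5)= B(6,5)–B(7,6)= B(6,5)–A(7,4)≠  → 1/8 unlike.
Row 7: A(7,1)–A(7,2)= A(7,2)–A(7,3)= A(7,3)–A(7,4)= A(7,4)–B(7,5)≠ B(7,5)–B(7,6)=  → 1/5 unlike.
Total adjacent occupied pairs: 73; unlike-type pairs: 21.

21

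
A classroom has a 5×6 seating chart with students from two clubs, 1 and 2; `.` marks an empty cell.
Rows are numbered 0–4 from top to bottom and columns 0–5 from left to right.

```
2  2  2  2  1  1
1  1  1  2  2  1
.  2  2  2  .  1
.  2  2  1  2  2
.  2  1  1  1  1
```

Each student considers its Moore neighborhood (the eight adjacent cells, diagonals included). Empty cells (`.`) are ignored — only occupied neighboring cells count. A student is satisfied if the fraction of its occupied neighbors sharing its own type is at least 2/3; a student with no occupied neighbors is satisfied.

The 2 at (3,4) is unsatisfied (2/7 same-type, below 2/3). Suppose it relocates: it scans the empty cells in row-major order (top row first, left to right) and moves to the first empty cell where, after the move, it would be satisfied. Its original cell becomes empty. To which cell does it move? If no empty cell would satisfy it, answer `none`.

Vacating (3,4). Empty cells in order:
  (2,0): 2/4 same-type → still unsatisfied.
  (2,4): 4/7 same-type → still unsatisfied.
  (3,0): 3/3 same-type → satisfied — stop here.

(3,0)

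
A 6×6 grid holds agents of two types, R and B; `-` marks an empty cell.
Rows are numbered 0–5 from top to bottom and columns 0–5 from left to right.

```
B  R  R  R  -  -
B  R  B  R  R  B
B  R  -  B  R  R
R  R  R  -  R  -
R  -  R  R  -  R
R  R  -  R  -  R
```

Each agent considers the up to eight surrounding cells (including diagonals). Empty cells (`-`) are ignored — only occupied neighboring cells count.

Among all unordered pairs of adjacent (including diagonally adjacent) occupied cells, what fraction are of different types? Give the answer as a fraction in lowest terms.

Scan each occupied cell's neighbors to the right and below (and the two forward diagonals) so each pair is counted once.
From row 0: 6 unlike of 14 pairs (running 6/14).
From row 1: 11 unlike of 18 pairs (running 17/32).
From row 2: 6 unlike of 12 pairs (running 23/44).
From row 3: 0 unlike of 9 pairs (running 23/53).
From row 4: 0 unlike of 7 pairs (running 23/60).
From row 5: 0 unlike of 1 pairs (running 23/61).
Total adjacent occupied pairs: 61; unlike-type pairs: 23.
23/61 is already in lowest terms.

23/61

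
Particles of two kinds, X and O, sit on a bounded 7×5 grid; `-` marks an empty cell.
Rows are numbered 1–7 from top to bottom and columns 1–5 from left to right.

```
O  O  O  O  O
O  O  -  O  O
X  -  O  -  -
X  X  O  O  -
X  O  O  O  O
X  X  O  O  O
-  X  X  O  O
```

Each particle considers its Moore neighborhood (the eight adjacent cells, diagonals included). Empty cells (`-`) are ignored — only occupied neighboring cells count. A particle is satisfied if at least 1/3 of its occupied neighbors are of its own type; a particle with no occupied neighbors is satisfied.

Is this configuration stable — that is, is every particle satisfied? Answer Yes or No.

Row 1: (1,1)O 3/3 ✓ · (1,2)O 4/4 ✓ · (1,3)O 4/4 ✓ · (1,4)O 4/4 ✓ · (1,5)O 3/3 ✓
Row 2: (2,1)O 3/4 ✓ · (2,2)O 5/6 ✓ · (2,4)O 5/5 ✓ · (2,5)O 3/3 ✓
Row 3: (3,1)X 2/4 ✓ · (3,3)O 4/5 ✓
Row 4: (4,1)X 3/4 ✓ · (4,2)X 3/7 ✓ · (4,3)O 5/6 ✓ · (4,4)O 5/5 ✓
Row 5: (5,1)X 4/5 ✓ · (5,2)O 3/8 ✓ · (5,3)O 6/8 ✓ · (5,4)O 7/7 ✓ · (5,5)O 4/4 ✓
Row 6: (6,1)X 3/4 ✓ · (6,2)X 4/7 ✓ · (6,3)O 5/8 ✓ · (6,4)O 7/8 ✓ · (6,5)O 5/5 ✓
Row 7: (7,2)X 3/4 ✓ · (7,3)X 2/5 ✓ · (7,4)O 4/5 ✓ · (7,5)O 3/3 ✓
All meet the threshold, so the configuration is stable.

Yes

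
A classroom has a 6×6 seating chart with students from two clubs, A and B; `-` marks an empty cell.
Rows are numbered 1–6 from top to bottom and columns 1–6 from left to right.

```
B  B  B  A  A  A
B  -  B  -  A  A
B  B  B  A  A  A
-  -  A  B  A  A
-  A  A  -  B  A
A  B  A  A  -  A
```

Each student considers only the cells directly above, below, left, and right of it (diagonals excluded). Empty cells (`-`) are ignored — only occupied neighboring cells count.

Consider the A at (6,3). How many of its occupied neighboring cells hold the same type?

2

Occupied neighbors of (6,3): (5,3)=A, (6,2)=B, (6,4)=A.
Same type (A): 2 of 3.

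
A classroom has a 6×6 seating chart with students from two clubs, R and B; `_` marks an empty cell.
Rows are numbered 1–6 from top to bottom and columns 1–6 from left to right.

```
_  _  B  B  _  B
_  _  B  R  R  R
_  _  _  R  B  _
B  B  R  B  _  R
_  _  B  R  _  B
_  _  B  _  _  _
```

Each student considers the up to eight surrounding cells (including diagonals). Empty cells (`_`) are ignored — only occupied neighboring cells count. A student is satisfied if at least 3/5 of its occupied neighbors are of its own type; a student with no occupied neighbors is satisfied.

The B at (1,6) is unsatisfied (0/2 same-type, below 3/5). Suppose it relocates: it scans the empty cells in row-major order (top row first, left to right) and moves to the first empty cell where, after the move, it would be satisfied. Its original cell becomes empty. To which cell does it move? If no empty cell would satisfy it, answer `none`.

Vacating (1,6). Empty cells in order:
  (1,1): 0/0 same-type → satisfied — stop here.

(1,1)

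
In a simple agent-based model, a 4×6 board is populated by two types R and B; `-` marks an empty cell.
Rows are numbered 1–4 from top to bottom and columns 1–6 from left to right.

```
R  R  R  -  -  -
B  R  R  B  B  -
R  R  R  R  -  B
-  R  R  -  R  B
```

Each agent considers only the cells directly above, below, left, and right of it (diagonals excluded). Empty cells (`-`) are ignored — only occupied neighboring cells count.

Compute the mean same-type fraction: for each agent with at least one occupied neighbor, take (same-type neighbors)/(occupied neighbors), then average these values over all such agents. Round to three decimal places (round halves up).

(1,1)R 1/2
(1,2)R 3/3
(1,3)R 2/2
(2,1)B 0/3
(2,2)R 3/4
(2,3)R 3/4
(2,4)B 1/3
(2,5)B 1/1
(3,1)R 1/2
(3,2)R 4/4
(3,3)R 4/4
(3,4)R 1/2
(3,6)B 1/1
(4,2)R 2/2
(4,3)R 2/2
(4,5)R 0/1
(4,6)B 1/2
Sum over 17 agents: 1/2 + 3/3 + 2/2 + 0/3 + 3/4 + 3/4 + 1/3 + 1/1 + 1/2 + 4/4 + 4/4 + 1/2 + 1/1 + 2/2 + 2/2 + 0/1 + 1/2 = 71/6; mean = 71/6 ÷ 17 = 71/102 = 0.696078… → 0.696.

0.696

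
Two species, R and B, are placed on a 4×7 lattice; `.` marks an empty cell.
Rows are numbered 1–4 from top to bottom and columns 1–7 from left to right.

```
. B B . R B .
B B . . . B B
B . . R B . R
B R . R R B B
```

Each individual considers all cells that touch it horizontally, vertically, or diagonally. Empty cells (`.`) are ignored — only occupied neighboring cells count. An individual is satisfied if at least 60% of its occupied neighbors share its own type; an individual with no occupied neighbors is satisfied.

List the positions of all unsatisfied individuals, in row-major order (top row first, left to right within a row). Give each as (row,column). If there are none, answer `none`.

(1,5), (3,5), (3,7), (4,1), (4,2), (4,5), (4,6), (4,7)

(1,2)B 3/3 ✓
(1,3)B 2/2 ✓
(1,5)R 0/2 ✗
(1,6)B 2/3 ✓
(2,1)B 3/3 ✓
(2,2)B 4/4 ✓
(2,6)B 3/5 ✓
(2,7)B 2/3 ✓
(3,1)B 3/4 ✓
(3,4)R 2/3 ✓
(3,5)B 2/5 ✗
(3,7)R 0/4 ✗
(4,1)B 1/2 ✗
(4,2)R 0/2 ✗
(4,4)R 2/3 ✓
(4,5)R 2/4 ✗
(4,6)B 2/4 ✗
(4,7)B 1/2 ✗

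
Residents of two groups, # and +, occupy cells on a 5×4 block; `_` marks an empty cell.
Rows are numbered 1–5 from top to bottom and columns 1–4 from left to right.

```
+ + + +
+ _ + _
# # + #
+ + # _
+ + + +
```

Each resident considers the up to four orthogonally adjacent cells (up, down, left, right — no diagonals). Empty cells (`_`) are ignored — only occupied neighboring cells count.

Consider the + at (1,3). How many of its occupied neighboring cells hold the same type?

Occupied neighbors of (1,3): (2,3)=+, (1,2)=+, (1,4)=+.
Same type (+): 3 of 3.

3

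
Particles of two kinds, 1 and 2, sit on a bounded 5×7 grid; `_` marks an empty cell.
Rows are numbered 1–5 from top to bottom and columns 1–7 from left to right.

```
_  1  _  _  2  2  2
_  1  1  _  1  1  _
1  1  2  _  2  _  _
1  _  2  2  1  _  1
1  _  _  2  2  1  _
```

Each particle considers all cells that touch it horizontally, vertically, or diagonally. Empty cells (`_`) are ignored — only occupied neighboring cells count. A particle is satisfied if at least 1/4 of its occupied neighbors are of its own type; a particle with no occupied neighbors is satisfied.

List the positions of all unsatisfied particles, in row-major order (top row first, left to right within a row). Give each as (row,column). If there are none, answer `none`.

Row 1: (1,2)1 2/2 ok · (1,5)2 1/3 ok · (1,6)2 2/4 ok · (1,7)2 1/2 ok
Row 2: (2,2)1 4/5 ok · (2,3)1 3/4 ok · (2,5)1 1/4 ok · (2,6)1 1/5 unhappy
Row 3: (3,1)1 3/3 ok · (3,2)1 4/6 ok · (3,3)2 2/5 ok · (3,5)2 1/4 ok
Row 4: (4,1)1 3/3 ok · (4,3)2 3/4 ok · (4,4)2 5/6 ok · (4,5)1 1/5 unhappy · (4,7)1 1/1 ok
Row 5: (5,1)1 1/1 ok · (5,4)2 3/4 ok · (5,5)2 2/4 ok · (5,6)1 2/3 ok

(2,6), (4,5)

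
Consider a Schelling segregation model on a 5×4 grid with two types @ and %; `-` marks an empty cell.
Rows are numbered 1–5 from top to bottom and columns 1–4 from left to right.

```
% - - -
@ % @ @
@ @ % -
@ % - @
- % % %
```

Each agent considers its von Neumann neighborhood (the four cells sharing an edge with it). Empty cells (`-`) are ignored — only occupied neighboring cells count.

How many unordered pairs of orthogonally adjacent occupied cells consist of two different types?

9

Scan each occupied cell's neighbors to the right and below so each pair is counted once.
Row 1: %(1,1)–@(2,1)≠  → 1/1 unlike.
Row 2: @(2,1)–%(2,2)≠ @(2,1)–@(3,1)= %(2,2)–@(2,3)≠ %(2,2)–@(3,2)≠ @(2,3)–@(2,4)= @(2,3)–%(3,3)≠  → 4/6 unlike.
Row 3: @(3,1)–@(3,2)= @(3,1)–@(4,1)= @(3,2)–%(3,3)≠ @(3,2)–%(4,2)≠  → 2/4 unlike.
Row 4: @(4,1)–%(4,2)≠ %(4,2)–%(5,2)= @(4,4)–%(5,4)≠  → 2/3 unlike.
Row 5: %(5,2)–%(5,3)= %(5,3)–%(5,4)=  → 0/2 unlike.
Total adjacent occupied pairs: 16; unlike-type pairs: 9.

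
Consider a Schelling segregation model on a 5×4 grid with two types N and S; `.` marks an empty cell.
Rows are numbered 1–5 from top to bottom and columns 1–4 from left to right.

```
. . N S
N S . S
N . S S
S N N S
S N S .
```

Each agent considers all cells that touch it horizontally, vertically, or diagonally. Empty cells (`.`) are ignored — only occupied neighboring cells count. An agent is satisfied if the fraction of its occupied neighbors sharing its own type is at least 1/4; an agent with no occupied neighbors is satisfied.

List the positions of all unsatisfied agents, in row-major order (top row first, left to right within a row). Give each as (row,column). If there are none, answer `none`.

(1,3)

Row 1: (1,3)N 0/3 not · (1,4)S 1/2 satisfied
Row 2: (2,1)N 1/2 satisfied · (2,2)S 1/4 satisfied · (2,4)S 3/4 satisfied
Row 3: (3,1)N 2/4 satisfied · (3,3)S 4/6 satisfied · (3,4)S 3/4 satisfied
Row 4: (4,1)S 1/4 satisfied · (4,2)N 3/7 satisfied · (4,3)N 2/6 satisfied · (4,4)S 3/4 satisfied
Row 5: (5,1)S 1/3 satisfied · (5,2)N 2/5 satisfied · (5,3)S 1/4 satisfied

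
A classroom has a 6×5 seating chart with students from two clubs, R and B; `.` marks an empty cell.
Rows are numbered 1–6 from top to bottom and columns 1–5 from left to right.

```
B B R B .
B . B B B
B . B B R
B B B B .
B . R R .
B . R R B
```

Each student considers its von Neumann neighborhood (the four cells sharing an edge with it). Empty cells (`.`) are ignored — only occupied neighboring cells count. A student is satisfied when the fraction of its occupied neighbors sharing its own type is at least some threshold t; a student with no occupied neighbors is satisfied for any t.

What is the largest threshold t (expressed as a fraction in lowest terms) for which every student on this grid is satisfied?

0/1

Row 1: (1,1)B 2/2 · (1,2)B 1/2 · (1,3)R 0/3 · (1,4)B 1/2
Row 2: (2,1)B 2/2 · (2,3)B 2/3 · (2,4)B 4/4 · (2,5)B 1/2
Row 3: (3,1)B 2/2 · (3,3)B 3/3 · (3,4)B 3/4 · (3,5)R 0/2
Row 4: (4,1)B 3/3 · (4,2)B 2/2 · (4,3)B 3/4 · (4,4)B 2/3
Row 5: (5,1)B 2/2 · (5,3)R 2/3 · (5,4)R 2/3
Row 6: (6,1)B 1/1 · (6,3)R 2/2 · (6,4)R 2/3 · (6,5)B 0/1
The smallest same-type fraction is 0/3 at (1,3), which reduces to 0/1. Any threshold above that leaves this student unsatisfied.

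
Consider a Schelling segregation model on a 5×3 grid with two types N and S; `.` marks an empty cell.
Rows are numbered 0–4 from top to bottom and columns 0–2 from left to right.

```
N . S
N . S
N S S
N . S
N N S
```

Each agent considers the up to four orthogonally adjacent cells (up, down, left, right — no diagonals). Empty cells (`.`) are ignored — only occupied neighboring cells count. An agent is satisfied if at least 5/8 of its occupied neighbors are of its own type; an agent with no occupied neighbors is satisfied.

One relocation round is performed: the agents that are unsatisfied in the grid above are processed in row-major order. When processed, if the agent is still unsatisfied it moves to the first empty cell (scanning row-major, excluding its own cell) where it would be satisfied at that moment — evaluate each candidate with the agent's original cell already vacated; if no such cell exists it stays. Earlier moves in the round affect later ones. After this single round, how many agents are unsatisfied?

0

Initially unsatisfied (in order): (2,1), (4,1), (4,2).
  (2,1): no empty cell satisfies it; stays.
  (4,1): no empty cell satisfies it; stays.
  (4,2) → (1,1).
Resulting grid:
N . S
N S S
N S S
N . S
N N .
All satisfied now.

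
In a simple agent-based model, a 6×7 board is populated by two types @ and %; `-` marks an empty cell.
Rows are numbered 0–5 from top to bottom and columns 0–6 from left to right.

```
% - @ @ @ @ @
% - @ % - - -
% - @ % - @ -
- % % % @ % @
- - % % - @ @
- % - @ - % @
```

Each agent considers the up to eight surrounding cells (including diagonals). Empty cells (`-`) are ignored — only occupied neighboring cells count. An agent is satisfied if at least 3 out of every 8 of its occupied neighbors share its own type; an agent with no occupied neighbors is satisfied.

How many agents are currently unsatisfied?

(0,0)% 1/1 ✓
(0,2)@ 2/3 ✓
(0,3)@ 3/4 ✓
(0,4)@ 2/3 ✓
(0,5)@ 2/2 ✓
(0,6)@ 1/1 ✓
(1,0)% 2/2 ✓
(1,2)@ 3/5 ✓
(1,3)% 1/6 ✗
(2,0)% 2/2 ✓
(2,2)@ 1/6 ✗
(2,3)% 3/6 ✓
(2,5)@ 2/3 ✓
(3,1)% 3/4 ✓
(3,2)% 5/6 ✓
(3,3)% 4/6 ✓
(3,4)@ 2/6 ✗
(3,5)% 0/5 ✗
(3,6)@ 3/4 ✓
(4,2)% 5/6 ✓
(4,3)% 3/5 ✓
(4,5)@ 4/6 ✓
(4,6)@ 3/5 ✓
(5,1)% 1/1 ✓
(5,3)@ 0/2 ✗
(5,5)% 0/3 ✗
(5,6)@ 2/3 ✓
Unsatisfied: (1,3), (2,2), (3,4), (3,5), (5,3), (5,5) — 6 in total.

6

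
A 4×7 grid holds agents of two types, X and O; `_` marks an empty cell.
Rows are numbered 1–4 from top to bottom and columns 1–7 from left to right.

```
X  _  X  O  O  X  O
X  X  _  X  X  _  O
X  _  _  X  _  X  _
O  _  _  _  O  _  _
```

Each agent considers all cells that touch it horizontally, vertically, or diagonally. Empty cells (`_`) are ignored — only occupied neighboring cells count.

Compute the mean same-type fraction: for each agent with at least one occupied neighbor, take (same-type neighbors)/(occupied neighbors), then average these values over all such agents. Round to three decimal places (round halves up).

Row 1: (1,1)X 2/2 · (1,3)X 2/3 · (1,4)O 1/4 · (1,5)O 1/4 · (1,6)X 1/4 · (1,7)O 1/2
Row 2: (2,1)X 3/3 · (2,2)X 4/4 · (2,4)X 3/5 · (2,5)X 4/6 · (2,7)O 1/3
Row 3: (3,1)X 2/3 · (3,4)X 2/3 · (3,6)X 1/3
Row 4: (4,1)O 0/1 · (4,5)O 0/2
Sum over 16 agents: 2/2 + 2/3 + 1/4 + 1/4 + 1/4 + 1/2 + 3/3 + 4/4 + 3/5 + 4/6 + 1/3 + 2/3 + 2/3 + 1/3 + 0/1 + 0/2 = 491/60; mean = 491/60 ÷ 16 = 491/960 = 0.511458… → 0.511.

0.511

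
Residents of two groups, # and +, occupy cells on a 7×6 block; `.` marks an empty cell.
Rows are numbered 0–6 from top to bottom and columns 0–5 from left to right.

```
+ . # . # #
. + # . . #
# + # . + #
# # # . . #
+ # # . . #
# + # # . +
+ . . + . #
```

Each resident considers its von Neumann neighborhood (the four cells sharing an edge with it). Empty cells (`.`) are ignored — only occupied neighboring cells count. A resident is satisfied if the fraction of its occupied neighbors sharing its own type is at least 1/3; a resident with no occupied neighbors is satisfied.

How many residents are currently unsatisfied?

Row 0: (0,0)+ 0/0 satisfied · (0,2)# 1/1 satisfied · (0,4)# 1/1 satisfied · (0,5)# 2/2 satisfied
Row 1: (1,1)+ 1/2 satisfied · (1,2)# 2/3 satisfied · (1,5)# 2/2 satisfied
Row 2: (2,0)# 1/2 satisfied · (2,1)+ 1/4 not · (2,2)# 2/3 satisfied · (2,4)+ 0/1 not · (2,5)# 2/3 satisfied
Row 3: (3,0)# 2/3 satisfied · (3,1)# 3/4 satisfied · (3,2)# 3/3 satisfied · (3,5)# 2/2 satisfied
Row 4: (4,0)+ 0/3 not · (4,1)# 2/4 satisfied · (4,2)# 3/3 satisfied · (4,5)# 1/2 satisfied
Row 5: (5,0)# 0/3 not · (5,1)+ 0/3 not · (5,2)# 2/3 satisfied · (5,3)# 1/2 satisfied · (5,5)+ 0/2 not
Row 6: (6,0)+ 0/1 not · (6,3)+ 0/1 not · (6,5)# 0/1 not
Unsatisfied: (2,1), (2,4), (4,0), (5,0), (5,1), (5,5), (6,0), (6,3), (6,5) — 9 in total.

9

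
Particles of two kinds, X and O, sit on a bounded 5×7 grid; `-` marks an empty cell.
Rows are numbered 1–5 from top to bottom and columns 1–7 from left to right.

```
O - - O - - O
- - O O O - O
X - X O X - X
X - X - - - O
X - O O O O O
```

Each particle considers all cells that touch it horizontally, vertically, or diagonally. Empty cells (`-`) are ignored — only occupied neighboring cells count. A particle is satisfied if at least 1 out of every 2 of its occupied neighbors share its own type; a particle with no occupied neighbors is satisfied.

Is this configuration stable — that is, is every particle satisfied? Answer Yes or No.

No

Row 1: (1,1)O 0/0 satisfied · (1,4)O 3/3 satisfied · (1,7)O 1/1 satisfied
Row 2: (2,3)O 3/4 satisfied · (2,4)O 4/6 satisfied · (2,5)O 3/4 satisfied · (2,7)O 1/2 satisfied
Row 3: (3,1)X 1/1 satisfied · (3,3)X 1/4 not · (3,4)O 3/6 satisfied · (3,5)X 0/3 not · (3,7)X 0/2 not
Row 4: (4,1)X 2/2 satisfied · (4,3)X 1/4 not · (4,7)O 2/3 satisfied
Row 5: (5,1)X 1/1 satisfied · (5,3)O 1/2 satisfied · (5,4)O 2/3 satisfied · (5,5)O 2/2 satisfied · (5,6)O 3/3 satisfied · (5,7)O 2/2 satisfied
For instance (3,3) has only 1/4 same-type neighbors, below 1/2.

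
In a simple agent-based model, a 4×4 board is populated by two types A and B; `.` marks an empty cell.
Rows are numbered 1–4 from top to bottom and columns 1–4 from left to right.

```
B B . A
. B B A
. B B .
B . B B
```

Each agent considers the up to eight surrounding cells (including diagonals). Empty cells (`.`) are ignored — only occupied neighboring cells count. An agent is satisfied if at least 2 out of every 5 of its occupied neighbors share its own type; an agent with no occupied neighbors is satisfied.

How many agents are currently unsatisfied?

(1,1)B 2/2 ✓
(1,2)B 3/3 ✓
(1,4)A 1/2 ✓
(2,2)B 5/5 ✓
(2,3)B 4/6 ✓
(2,4)A 1/3 ✗
(3,2)B 5/5 ✓
(3,3)B 5/6 ✓
(4,1)B 1/1 ✓
(4,3)B 3/3 ✓
(4,4)B 2/2 ✓
Unsatisfied: (2,4) — 1 in total.

1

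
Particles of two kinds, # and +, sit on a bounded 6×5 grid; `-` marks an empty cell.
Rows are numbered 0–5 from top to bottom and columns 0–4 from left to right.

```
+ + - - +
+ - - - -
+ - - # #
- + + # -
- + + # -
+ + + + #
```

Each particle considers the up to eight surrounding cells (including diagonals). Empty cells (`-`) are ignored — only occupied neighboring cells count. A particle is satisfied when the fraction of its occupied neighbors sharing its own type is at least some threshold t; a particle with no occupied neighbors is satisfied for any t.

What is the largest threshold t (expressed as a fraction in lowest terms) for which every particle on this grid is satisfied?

Row 0: (0,0)+ 2/2 · (0,1)+ 2/2 · (0,4)+ — no occupied neighbors
Row 1: (1,0)+ 3/3
Row 2: (2,0)+ 2/2 · (2,3)# 2/3 · (2,4)# 2/2
Row 3: (3,1)+ 4/4 · (3,2)+ 3/6 · (3,3)# 3/5
Row 4: (4,1)+ 6/6 · (4,2)+ 6/8 · (4,3)# 2/6
Row 5: (5,0)+ 2/2 · (5,1)+ 4/4 · (5,2)+ 4/5 · (5,3)+ 2/4 · (5,4)# 1/2
The smallest same-type fraction is 2/6 at (4,3), which reduces to 1/3. Any threshold above that leaves this particle unsatisfied.

1/3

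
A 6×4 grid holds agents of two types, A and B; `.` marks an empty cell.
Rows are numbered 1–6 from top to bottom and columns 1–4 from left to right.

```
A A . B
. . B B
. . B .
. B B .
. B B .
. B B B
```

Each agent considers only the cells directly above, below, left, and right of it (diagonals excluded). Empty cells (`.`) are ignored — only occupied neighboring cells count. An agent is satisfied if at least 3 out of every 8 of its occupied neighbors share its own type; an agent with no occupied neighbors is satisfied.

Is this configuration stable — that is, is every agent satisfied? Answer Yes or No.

(1,1)A 1/1 ok
(1,2)A 1/1 ok
(1,4)B 1/1 ok
(2,3)B 2/2 ok
(2,4)B 2/2 ok
(3,3)B 2/2 ok
(4,2)B 2/2 ok
(4,3)B 3/3 ok
(5,2)B 3/3 ok
(5,3)B 3/3 ok
(6,2)B 2/2 ok
(6,3)B 3/3 ok
(6,4)B 1/1 ok
All meet the threshold, so the configuration is stable.

Yes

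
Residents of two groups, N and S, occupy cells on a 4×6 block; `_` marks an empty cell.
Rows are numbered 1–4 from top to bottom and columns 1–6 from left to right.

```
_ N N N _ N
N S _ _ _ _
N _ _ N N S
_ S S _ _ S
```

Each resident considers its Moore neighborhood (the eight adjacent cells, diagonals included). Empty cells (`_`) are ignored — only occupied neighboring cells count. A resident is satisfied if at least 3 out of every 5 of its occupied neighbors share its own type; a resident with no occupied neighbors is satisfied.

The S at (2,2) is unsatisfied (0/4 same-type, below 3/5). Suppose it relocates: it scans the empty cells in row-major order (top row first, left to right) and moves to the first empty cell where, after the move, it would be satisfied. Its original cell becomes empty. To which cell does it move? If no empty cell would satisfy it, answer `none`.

(3,3)

Vacating (2,2). Empty cells in order:
  (1,1): 0/2 same-type → still unsatisfied.
  (1,5): 0/2 same-type → still unsatisfied.
  (2,3): 0/4 same-type → still unsatisfied.
  (2,4): 0/4 same-type → still unsatisfied.
  (2,5): 1/5 same-type → still unsatisfied.
  (2,6): 1/3 same-type → still unsatisfied.
  (3,2): 2/4 same-type → still unsatisfied.
  (3,3): 2/3 same-type → satisfied — stop here.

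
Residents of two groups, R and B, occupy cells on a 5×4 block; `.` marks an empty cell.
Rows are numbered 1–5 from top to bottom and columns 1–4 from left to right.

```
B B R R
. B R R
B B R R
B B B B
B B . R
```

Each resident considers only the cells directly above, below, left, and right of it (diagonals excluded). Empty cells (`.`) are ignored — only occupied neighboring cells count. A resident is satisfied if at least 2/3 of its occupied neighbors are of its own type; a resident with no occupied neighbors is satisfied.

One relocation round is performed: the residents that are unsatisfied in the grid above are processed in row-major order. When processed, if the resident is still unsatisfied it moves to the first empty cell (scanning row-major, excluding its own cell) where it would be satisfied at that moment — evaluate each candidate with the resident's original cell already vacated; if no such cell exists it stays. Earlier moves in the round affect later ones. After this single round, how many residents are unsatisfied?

Initially unsatisfied (in order): (3,3), (4,4), (5,4).
  (3,3): no empty cell satisfies it; stays.
  (4,4) → (2,1).
  (5,4): now satisfied by earlier moves; stays.
Resulting grid:
B B R R
B B R R
B B R R
B B B .
B B . R
Unsatisfied now: (3,3), (4,3).

2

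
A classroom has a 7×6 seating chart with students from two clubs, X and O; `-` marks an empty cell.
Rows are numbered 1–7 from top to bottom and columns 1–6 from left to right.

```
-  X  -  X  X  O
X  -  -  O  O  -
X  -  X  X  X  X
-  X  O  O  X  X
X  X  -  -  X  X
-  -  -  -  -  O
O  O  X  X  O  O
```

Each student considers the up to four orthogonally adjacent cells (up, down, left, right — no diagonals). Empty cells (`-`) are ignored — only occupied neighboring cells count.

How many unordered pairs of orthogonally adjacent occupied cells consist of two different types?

Scan each occupied cell's neighbors to the right and below so each pair is counted once.
Row 1: X(1,4)–X(1,5)= X(1,4)–O(2,4)≠ X(1,5)–O(1,6)≠ X(1,5)–O(2,5)≠  → 3/4 unlike.
Row 2: X(2,1)–X(3,1)= O(2,4)–O(2,5)= O(2,4)–X(3,4)≠ O(2,5)–X(3,5)≠  → 2/4 unlike.
Row 3: X(3,3)–X(3,4)= X(3,3)–O(4,3)≠ X(3,4)–X(3,5)= X(3,4)–O(4,4)≠ X(3,5)–X(3,6)= X(3,5)–X(4,5)= X(3,6)–X(4,6)=  → 2/7 unlike.
Row 4: X(4,2)–O(4,3)≠ X(4,2)–X(5,2)= O(4,3)–O(4,4)= O(4,4)–X(4,5)≠ X(4,5)–X(4,6)= X(4,5)–X(5,5)= X(4,6)–X(5,6)=  → 2/7 unlike.
Row 5: X(5,1)–X(5,2)= X(5,5)–X(5,6)= X(5,6)–O(6,6)≠  → 1/3 unlike.
Row 6: O(6,6)–O(7,6)=  → 0/1 unlike.
Row 7: O(7,1)–O(7,2)= O(7,2)–X(7,3)≠ X(7,3)–X(7,4)= X(7,4)–O(7,5)≠ O(7,5)–O(7,6)=  → 2/5 unlike.
Total adjacent occupied pairs: 31; unlike-type pairs: 12.

12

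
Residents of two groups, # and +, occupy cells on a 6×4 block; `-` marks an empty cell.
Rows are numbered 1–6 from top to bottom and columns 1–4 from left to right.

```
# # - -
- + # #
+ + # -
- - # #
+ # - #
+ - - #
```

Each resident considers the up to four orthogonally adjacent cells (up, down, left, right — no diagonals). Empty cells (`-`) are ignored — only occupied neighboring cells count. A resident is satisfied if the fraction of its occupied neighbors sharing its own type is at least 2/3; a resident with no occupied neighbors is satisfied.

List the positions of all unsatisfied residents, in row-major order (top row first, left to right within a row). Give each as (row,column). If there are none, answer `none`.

(1,1)# 1/1 ok
(1,2)# 1/2 unhappy
(2,2)+ 1/3 unhappy
(2,3)# 2/3 ok
(2,4)# 1/1 ok
(3,1)+ 1/1 ok
(3,2)+ 2/3 ok
(3,3)# 2/3 ok
(4,3)# 2/2 ok
(4,4)# 2/2 ok
(5,1)+ 1/2 unhappy
(5,2)# 0/1 unhappy
(5,4)# 2/2 ok
(6,1)+ 1/1 ok
(6,4)# 1/1 ok

(1,2), (2,2), (5,1), (5,2)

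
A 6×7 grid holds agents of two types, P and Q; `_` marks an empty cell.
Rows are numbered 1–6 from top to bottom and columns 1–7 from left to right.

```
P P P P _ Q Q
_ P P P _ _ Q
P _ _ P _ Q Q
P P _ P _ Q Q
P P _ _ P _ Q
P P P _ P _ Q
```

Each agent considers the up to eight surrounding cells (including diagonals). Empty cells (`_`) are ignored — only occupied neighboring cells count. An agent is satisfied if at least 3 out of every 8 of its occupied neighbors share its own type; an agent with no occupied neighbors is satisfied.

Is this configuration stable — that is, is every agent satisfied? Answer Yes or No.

Yes

Row 1: (1,1)P 2/2 ok · (1,2)P 4/4 ok · (1,3)P 5/5 ok · (1,4)P 3/3 ok · (1,6)Q 2/2 ok · (1,7)Q 2/2 ok
Row 2: (2,2)P 5/5 ok · (2,3)P 6/6 ok · (2,4)P 4/4 ok · (2,7)Q 4/4 ok
Row 3: (3,1)P 3/3 ok · (3,4)P 3/3 ok · (3,6)Q 4/4 ok · (3,7)Q 4/4 ok
Row 4: (4,1)P 4/4 ok · (4,2)P 4/4 ok · (4,4)P 2/2 ok · (4,6)Q 4/5 ok · (4,7)Q 4/4 ok
Row 5: (5,1)P 5/5 ok · (5,2)P 6/6 ok · (5,5)P 2/3 ok · (5,7)Q 3/3 ok
Row 6: (6,1)P 3/3 ok · (6,2)P 4/4 ok · (6,3)P 2/2 ok · (6,5)P 1/1 ok · (6,7)Q 1/1 ok
All meet the threshold, so the configuration is stable.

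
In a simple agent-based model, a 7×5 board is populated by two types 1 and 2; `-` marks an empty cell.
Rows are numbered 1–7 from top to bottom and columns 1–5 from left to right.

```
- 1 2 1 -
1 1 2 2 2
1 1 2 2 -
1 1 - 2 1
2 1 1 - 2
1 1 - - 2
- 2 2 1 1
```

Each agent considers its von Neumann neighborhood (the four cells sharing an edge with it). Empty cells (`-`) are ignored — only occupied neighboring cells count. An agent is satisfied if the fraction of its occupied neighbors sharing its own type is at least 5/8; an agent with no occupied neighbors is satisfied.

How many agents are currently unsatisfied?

(1,2)1 1/2 ✗
(1,3)2 1/3 ✗
(1,4)1 0/2 ✗
(2,1)1 2/2 ✓
(2,2)1 3/4 ✓
(2,3)2 3/4 ✓
(2,4)2 3/4 ✓
(2,5)2 1/1 ✓
(3,1)1 3/3 ✓
(3,2)1 3/4 ✓
(3,3)2 2/3 ✓
(3,4)2 3/3 ✓
(4,1)1 2/3 ✓
(4,2)1 3/3 ✓
(4,4)2 1/2 ✗
(4,5)1 0/2 ✗
(5,1)2 0/3 ✗
(5,2)1 3/4 ✓
(5,3)1 1/1 ✓
(5,5)2 1/2 ✗
(6,1)1 1/2 ✗
(6,2)1 2/3 ✓
(6,5)2 1/2 ✗
(7,2)2 1/2 ✗
(7,3)2 1/2 ✗
(7,4)1 1/2 ✗
(7,5)1 1/2 ✗
Unsatisfied: (1,2), (1,3), (1,4), (4,4), (4,5), (5,1), (5,5), (6,1), (6,5), (7,2), (7,3), (7,4), (7,5) — 13 in total.

13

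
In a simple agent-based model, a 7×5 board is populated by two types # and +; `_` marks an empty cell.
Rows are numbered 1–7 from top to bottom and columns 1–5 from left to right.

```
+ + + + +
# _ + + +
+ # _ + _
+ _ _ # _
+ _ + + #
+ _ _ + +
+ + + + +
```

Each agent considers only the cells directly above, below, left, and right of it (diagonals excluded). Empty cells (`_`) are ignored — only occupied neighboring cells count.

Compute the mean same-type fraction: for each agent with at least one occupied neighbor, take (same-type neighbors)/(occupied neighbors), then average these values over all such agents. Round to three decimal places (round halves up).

0.750

(1,1)+ 1/2
(1,2)+ 2/2
(1,3)+ 3/3
(1,4)+ 3/3
(1,5)+ 2/2
(2,1)# 0/2
(2,3)+ 2/2
(2,4)+ 4/4
(2,5)+ 2/2
(3,1)+ 1/3
(3,2)# 0/1
(3,4)+ 1/2
(4,1)+ 2/2
(4,4)# 0/2
(5,1)+ 2/2
(5,3)+ 1/1
(5,4)+ 2/4
(5,5)# 0/2
(6,1)+ 2/2
(6,4)+ 3/3
(6,5)+ 2/3
(7,1)+ 2/2
(7,2)+ 2/2
(7,3)+ 2/2
(7,4)+ 3/3
(7,5)+ 2/2
Sum over 26 agents: 1/2 + 2/2 + 3/3 + 3/3 + 2/2 + 0/2 + 2/2 + 4/4 + 2/2 + 1/3 + 0/1 + 1/2 + 2/2 + 0/2 + 2/2 + 1/1 + 2/4 + 0/2 + 2/2 + 3/3 + 2/3 + 2/2 + 2/2 + 2/2 + 3/3 + 2/2 = 39/2; mean = 39/2 ÷ 26 = 3/4 = 0.75 → 0.750.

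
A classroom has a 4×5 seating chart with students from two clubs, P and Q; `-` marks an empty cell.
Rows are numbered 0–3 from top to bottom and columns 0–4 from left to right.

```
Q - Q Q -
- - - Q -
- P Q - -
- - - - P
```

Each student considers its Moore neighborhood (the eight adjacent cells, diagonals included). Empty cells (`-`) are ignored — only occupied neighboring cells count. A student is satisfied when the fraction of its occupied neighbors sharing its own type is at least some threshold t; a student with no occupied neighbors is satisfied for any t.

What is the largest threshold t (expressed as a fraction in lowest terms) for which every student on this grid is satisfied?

0/1

Row 0: (0,0)Q — no occupied neighbors · (0,2)Q 2/2 · (0,3)Q 2/2
Row 1: (1,3)Q 3/3
Row 2: (2,1)P 0/1 · (2,2)Q 1/2
Row 3: (3,4)P — no occupied neighbors
The smallest same-type fraction is 0/1 at (2,1), which reduces to 0/1. Any threshold above that leaves this student unsatisfied.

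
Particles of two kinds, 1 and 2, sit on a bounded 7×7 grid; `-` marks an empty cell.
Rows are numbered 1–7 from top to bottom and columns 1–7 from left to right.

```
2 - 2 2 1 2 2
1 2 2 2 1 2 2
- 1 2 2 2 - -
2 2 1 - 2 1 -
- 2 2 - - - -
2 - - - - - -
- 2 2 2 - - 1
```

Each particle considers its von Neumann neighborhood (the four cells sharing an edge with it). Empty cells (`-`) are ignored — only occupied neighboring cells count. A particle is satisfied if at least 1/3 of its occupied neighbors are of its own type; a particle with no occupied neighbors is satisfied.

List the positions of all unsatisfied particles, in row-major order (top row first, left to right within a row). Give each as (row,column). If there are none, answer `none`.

(1,1), (2,1), (2,5), (3,2), (4,3), (4,6)

Row 1: (1,1)2 0/1 not · (1,3)2 2/2 satisfied · (1,4)2 2/3 satisfied · (1,5)1 1/3 satisfied · (1,6)2 2/3 satisfied · (1,7)2 2/2 satisfied
Row 2: (2,1)1 0/2 not · (2,2)2 1/3 satisfied · (2,3)2 4/4 satisfied · (2,4)2 3/4 satisfied · (2,5)1 1/4 not · (2,6)2 2/3 satisfied · (2,7)2 2/2 satisfied
Row 3: (3,2)1 0/3 not · (3,3)2 2/4 satisfied · (3,4)2 3/3 satisfied · (3,5)2 2/3 satisfied
Row 4: (4,1)2 1/1 satisfied · (4,2)2 2/4 satisfied · (4,3)1 0/3 not · (4,5)2 1/2 satisfied · (4,6)1 0/1 not
Row 5: (5,2)2 2/2 satisfied · (5,3)2 1/2 satisfied
Row 6: (6,1)2 0/0 satisfied
Row 7: (7,2)2 1/1 satisfied · (7,3)2 2/2 satisfied · (7,4)2 1/1 satisfied · (7,7)1 0/0 satisfied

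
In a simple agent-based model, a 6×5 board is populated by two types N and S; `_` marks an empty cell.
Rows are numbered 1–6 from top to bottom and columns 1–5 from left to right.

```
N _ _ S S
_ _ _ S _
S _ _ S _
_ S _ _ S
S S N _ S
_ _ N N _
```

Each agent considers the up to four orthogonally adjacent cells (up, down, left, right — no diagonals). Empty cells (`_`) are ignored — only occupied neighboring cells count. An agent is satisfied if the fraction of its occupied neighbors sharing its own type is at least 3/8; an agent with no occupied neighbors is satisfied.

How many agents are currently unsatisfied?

0

(1,1)N 0/0 satisfied
(1,4)S 2/2 satisfied
(1,5)S 1/1 satisfied
(2,4)S 2/2 satisfied
(3,1)S 0/0 satisfied
(3,4)S 1/1 satisfied
(4,2)S 1/1 satisfied
(4,5)S 1/1 satisfied
(5,1)S 1/1 satisfied
(5,2)S 2/3 satisfied
(5,3)N 1/2 satisfied
(5,5)S 1/1 satisfied
(6,3)N 2/2 satisfied
(6,4)N 1/1 satisfied
Every one meets the threshold.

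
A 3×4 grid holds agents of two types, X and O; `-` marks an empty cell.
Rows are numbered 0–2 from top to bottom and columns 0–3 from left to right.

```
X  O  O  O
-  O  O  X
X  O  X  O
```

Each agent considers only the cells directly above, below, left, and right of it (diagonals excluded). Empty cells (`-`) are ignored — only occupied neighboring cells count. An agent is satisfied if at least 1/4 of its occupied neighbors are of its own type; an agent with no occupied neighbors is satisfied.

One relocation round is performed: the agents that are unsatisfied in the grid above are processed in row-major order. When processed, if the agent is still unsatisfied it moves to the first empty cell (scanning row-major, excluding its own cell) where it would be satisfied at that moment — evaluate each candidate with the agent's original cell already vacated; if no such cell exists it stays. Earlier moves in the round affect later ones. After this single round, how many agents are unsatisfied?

1

Initially unsatisfied (in order): (0,0), (1,3), (2,0), (2,2), (2,3).
  (0,0) → (1,0).
  (1,3) → (0,0).
  (2,0): now satisfied by earlier moves; stays.
  (2,2): no empty cell satisfies it; stays.
  (2,3) → (1,3).
Resulting grid:
X O O O
X O O O
X O X -
Unsatisfied now: (2,2).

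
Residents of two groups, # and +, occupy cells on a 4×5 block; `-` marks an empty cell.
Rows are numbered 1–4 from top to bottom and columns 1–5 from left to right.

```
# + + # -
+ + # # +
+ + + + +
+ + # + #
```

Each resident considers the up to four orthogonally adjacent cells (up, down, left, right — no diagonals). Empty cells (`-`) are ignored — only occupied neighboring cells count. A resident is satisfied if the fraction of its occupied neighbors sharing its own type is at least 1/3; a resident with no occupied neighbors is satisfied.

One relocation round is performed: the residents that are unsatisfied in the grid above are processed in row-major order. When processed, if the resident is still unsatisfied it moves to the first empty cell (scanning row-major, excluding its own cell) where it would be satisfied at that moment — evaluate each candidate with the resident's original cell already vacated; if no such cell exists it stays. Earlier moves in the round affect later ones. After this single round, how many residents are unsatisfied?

3

Initially unsatisfied (in order): (1,1), (2,3), (4,3), (4,5).
  (1,1) → (1,5).
  (2,3): no empty cell satisfies it; stays.
  (4,3): no empty cell satisfies it; stays.
  (4,5): no empty cell satisfies it; stays.
Resulting grid:
- + + # #
+ + # # +
+ + + + +
+ + # + #
Unsatisfied now: (2,3), (4,3), (4,5).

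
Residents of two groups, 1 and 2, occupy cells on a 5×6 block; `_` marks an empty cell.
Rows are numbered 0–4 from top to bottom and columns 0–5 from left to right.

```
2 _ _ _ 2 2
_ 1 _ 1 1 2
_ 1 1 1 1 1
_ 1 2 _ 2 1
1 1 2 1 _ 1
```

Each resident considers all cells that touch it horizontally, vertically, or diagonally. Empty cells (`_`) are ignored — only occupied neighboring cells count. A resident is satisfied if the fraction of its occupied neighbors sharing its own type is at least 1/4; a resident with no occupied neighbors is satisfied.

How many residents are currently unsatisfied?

Row 0: (0,0)2 0/1 not · (0,4)2 2/4 satisfied · (0,5)2 2/3 satisfied
Row 1: (1,1)1 2/3 satisfied · (1,3)1 4/5 satisfied · (1,4)1 4/7 satisfied · (1,5)2 2/5 satisfied
Row 2: (2,1)1 3/4 satisfied · (2,2)1 5/6 satisfied · (2,3)1 4/6 satisfied · (2,4)1 5/7 satisfied · (2,5)1 3/5 satisfied
Row 3: (3,1)1 4/6 satisfied · (3,2)2 1/7 not · (3,4)2 0/6 not · (3,5)1 3/4 satisfied
Row 4: (4,0)1 2/2 satisfied · (4,1)1 2/4 satisfied · (4,2)2 1/4 satisfied · (4,3)1 0/3 not · (4,5)1 1/2 satisfied
Unsatisfied: (0,0), (3,2), (3,4), (4,3) — 4 in total.

4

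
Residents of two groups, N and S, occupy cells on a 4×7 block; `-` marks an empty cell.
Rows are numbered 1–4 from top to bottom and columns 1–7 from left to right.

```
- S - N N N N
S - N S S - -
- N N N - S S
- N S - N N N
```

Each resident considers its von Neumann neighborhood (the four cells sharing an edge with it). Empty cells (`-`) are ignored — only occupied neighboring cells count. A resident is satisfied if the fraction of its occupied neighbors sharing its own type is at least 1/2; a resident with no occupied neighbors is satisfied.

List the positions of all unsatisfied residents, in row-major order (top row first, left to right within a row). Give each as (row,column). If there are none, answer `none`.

(2,4), (4,3)

Row 1: (1,2)S 0/0 ✓ · (1,4)N 1/2 ✓ · (1,5)N 2/3 ✓ · (1,6)N 2/2 ✓ · (1,7)N 1/1 ✓
Row 2: (2,1)S 0/0 ✓ · (2,3)N 1/2 ✓ · (2,4)S 1/4 ✗ · (2,5)S 1/2 ✓
Row 3: (3,2)N 2/2 ✓ · (3,3)N 3/4 ✓ · (3,4)N 1/2 ✓ · (3,6)S 1/2 ✓ · (3,7)S 1/2 ✓
Row 4: (4,2)N 1/2 ✓ · (4,3)S 0/2 ✗ · (4,5)N 1/1 ✓ · (4,6)N 2/3 ✓ · (4,7)N 1/2 ✓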